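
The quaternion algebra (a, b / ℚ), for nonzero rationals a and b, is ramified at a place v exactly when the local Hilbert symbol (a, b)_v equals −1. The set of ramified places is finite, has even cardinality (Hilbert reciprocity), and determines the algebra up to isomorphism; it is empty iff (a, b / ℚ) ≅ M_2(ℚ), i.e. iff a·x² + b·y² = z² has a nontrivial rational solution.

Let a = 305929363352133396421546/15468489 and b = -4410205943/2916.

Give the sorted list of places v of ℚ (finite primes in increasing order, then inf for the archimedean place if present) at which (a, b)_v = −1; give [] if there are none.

[17, 29]

Mod squares: a ≡ 95914, b ≡ -301223. Check v ∈ {∞, 2, 3, 7, 11, 13, 17, 19, 23, 29, 31, 47}.
v=29: a=29^2·(≡15), b=29^1·(≡23) mod 29; (15|29)=-1, (23|29)=+1; (−1)^{2·1·14}·(-1)^1·(+1)^2 = -1.
v=13: a=13^3·(≡11), b=13^1·(≡6) mod 13; (11|13)=-1, (6|13)=-1; (−1)^{3·1·6}·(-1)^1·(-1)^3 = +1.
v=∞: 95914 > 0 and -301223 < 0  ⇒  (a,b)_∞ = +1.
v=31: a=31^1·(≡19), b=31^0·(≡18) mod 31; (19|31)=+1, (18|31)=+1; (−1)^{1·0·15}·(+1)^0·(+1)^1 = +1.
v=23: a=23^-2·(≡18), b=23^0·(≡16) mod 23; (18|23)=+1, (16|23)=+1; (−1)^{-2·0·11}·(+1)^0·(+1)^-2 = +1.
v=19: a=19^-2·(≡14), b=19^0·(≡10) mod 19; (14|19)=-1, (10|19)=-1; (−1)^{-2·0·9}·(-1)^0·(-1)^-2 = +1.
v=2: v_2(a)=1, v_2(b)=-2; units ≡ 5, 1 (mod 8); ε·ε+αω+βω = 0·0+1·0+-2·1 ≡ 0  ⇒  (a,b)_2 = +1.
v=7: a=7^5·(≡5), b=7^0·(≡1) mod 7; (5|7)=-1, (1|7)=+1; (−1)^{5·0·3}·(-1)^0·(+1)^5 = +1.
v=3: a=3^-4·(≡1), b=3^-6·(≡1) mod 3; (1|3)=+1, (1|3)=+1; (−1)^{-4·-6·1}·(+1)^-6·(+1)^-4 = +1.
v=11: a=11^4·(≡5), b=11^4·(≡1) mod 11; (5|11)=+1, (1|11)=+1; (−1)^{4·4·5}·(+1)^4·(+1)^4 = +1.
v=47: a=47^2·(≡37), b=47^1·(≡31) mod 47; (37|47)=+1, (31|47)=-1; (−1)^{2·1·23}·(+1)^1·(-1)^2 = +1.
v=17: a=17^3·(≡8), b=17^1·(≡11) mod 17; (8|17)=+1, (11|17)=-1; (−1)^{3·1·8}·(+1)^1·(-1)^3 = -1.
|Ram(95914, -301223)| = 2, even; anisotropic at {17, 29}.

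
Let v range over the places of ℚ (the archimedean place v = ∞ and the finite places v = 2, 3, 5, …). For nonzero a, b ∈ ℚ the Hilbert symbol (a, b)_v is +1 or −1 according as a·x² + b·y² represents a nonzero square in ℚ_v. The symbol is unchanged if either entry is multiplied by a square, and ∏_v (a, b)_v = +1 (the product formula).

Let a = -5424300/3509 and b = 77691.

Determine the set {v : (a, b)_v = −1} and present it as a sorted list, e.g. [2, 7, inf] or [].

[29, 47]

(a, b) ≡ (-3567, 77691) mod (ℚ^×)²; places V = {2, 3, 5, 7, 11, 19, 29, 41, 47, ∞}.
(a,b)_41: α=1, u≡2; β=0, v≡37 (mod 41); (2|41)=+1, (37|41)=+1; sign (−1)^0·+1^0·+1^1 = +1.
(a,b)_47: α=0, u≡43; β=1, v≡8 (mod 47); (43|47)=-1, (8|47)=+1; sign (−1)^0·-1^1·+1^0 = -1.
(a,b)_3: α=3, u≡2; β=1, v≡1 (mod 3); (2|3)=-1, (1|3)=+1; sign (−1)^1·-1^1·+1^3 = +1.
(a,b)_5: α=2, u≡2; β=0, v≡1 (mod 5); (2|5)=-1, (1|5)=+1; sign (−1)^0·-1^0·+1^2 = +1.
(a,b)_2: α=2, β=0; u≡1, v≡3 (mod 8); ε(u)ε(v)=0·1, αω(v)=2·1, βω(u)=0·0; sum ≡ 0  ⇒  +1.
(a,b)_∞: sgn(-3567)=−, sgn(77691)=+, so +1.
(a,b)_7: α=2, u≡6; β=0, v≡5 (mod 7); (6|7)=-1, (5|7)=-1; sign (−1)^0·-1^0·-1^2 = +1.
(a,b)_19: α=0, u≡11; β=1, v≡4 (mod 19); (11|19)=+1, (4|19)=+1; sign (−1)^0·+1^1·+1^0 = +1.
(a,b)_29: α=-1, u≡1; β=1, v≡11 (mod 29); (1|29)=+1, (11|29)=-1; sign (−1)^0·+1^1·-1^-1 = -1.
(a,b)_11: α=-2, u≡6; β=0, v≡9 (mod 11); (6|11)=-1, (9|11)=+1; sign (−1)^0·-1^0·+1^-2 = +1.
Ram(-3567, 77691) = {29, 47}; no ℚ_29-point on the conic.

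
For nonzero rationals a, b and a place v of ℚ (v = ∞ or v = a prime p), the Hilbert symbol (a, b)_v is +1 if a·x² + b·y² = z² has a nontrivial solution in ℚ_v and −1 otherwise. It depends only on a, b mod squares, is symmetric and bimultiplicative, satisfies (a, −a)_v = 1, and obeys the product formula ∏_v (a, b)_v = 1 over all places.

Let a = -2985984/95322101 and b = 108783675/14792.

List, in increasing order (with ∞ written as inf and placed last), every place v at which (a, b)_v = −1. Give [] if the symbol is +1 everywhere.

(a, b) ≡ (-29, 19734) mod (ℚ^×)²; places V = {2, 3, 5, 7, 11, 13, 23, 29, 37, 43, ∞}.
(a,b)_23: α=0, u≡15; β=1, v≡17 (mod 23); (15|23)=-1, (17|23)=-1; sign (−1)^0·-1^1·-1^0 = -1.
(a,b)_∞: sgn(-29)=−, sgn(19734)=+, so +1.
(a,b)_7: α=-4, u≡5; β=2, v≡4 (mod 7); (5|7)=-1, (4|7)=+1; sign (−1)^0·-1^2·+1^-4 = +1.
(a,b)_3: α=6, u≡1; β=3, v≡2 (mod 3); (1|3)=+1, (2|3)=-1; sign (−1)^0·+1^3·-1^6 = +1.
(a,b)_37: α=-2, u≡2; β=0, v≡17 (mod 37); (2|37)=-1, (17|37)=-1; sign (−1)^0·-1^0·-1^-2 = +1.
(a,b)_13: α=0, u≡3; β=1, v≡4 (mod 13); (3|13)=+1, (4|13)=+1; sign (−1)^0·+1^1·+1^0 = +1.
(a,b)_29: α=-1, u≡4; β=0, v≡3 (mod 29); (4|29)=+1, (3|29)=-1; sign (−1)^0·+1^0·-1^-1 = -1.
(a,b)_11: α=0, u≡9; β=1, v≡5 (mod 11); (9|11)=+1, (5|11)=+1; sign (−1)^0·+1^1·+1^0 = +1.
(a,b)_2: α=12, β=-3; u≡3, v≡3 (mod 8); ε(u)ε(v)=1·1, αω(v)=12·1, βω(u)=-3·1; sum ≡ 0  ⇒  +1.
(a,b)_43: α=0, u≡11; β=-2, v≡21 (mod 43); (11|43)=+1, (21|43)=+1; sign (−1)^0·+1^-2·+1^0 = +1.
(a,b)_5: α=0, u≡1; β=2, v≡1 (mod 5); (1|5)=+1, (1|5)=+1; sign (−1)^0·+1^2·+1^0 = +1.
(-29, 19734 / ℚ) ramifies at {23, 29}: a division algebra.

[23, 29]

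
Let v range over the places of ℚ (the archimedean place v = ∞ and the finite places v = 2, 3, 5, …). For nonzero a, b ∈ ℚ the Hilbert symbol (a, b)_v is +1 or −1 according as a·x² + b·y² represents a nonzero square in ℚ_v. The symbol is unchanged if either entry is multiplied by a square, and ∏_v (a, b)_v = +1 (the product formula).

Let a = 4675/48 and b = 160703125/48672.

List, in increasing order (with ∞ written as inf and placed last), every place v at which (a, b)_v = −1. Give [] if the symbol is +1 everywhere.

[3, 17]

Mod squares: a ≡ 561, b ≡ 170. Check v ∈ {∞, 2, 3, 5, 11, 13, 17}.
v=2: v_2(a)=-4, v_2(b)=-5; units ≡ 1, 5 (mod 8); ε·ε+αω+βω = 0·0+-4·1+-5·0 ≡ 0  ⇒  (a,b)_2 = +1.
v=17: a=17^1·(≡16), b=17^1·(≡3) mod 17; (16|17)=+1, (3|17)=-1; (−1)^{1·1·8}·(+1)^1·(-1)^1 = -1.
v=5: a=5^2·(≡4), b=5^7·(≡1) mod 5; (4|5)=+1, (1|5)=+1; (−1)^{2·7·2}·(+1)^7·(+1)^2 = +1.
v=3: a=3^-1·(≡1), b=3^-2·(≡2) mod 3; (1|3)=+1, (2|3)=-1; (−1)^{-1·-2·1}·(+1)^-2·(-1)^-1 = -1.
v=∞: 561 > 0 and 170 > 0  ⇒  (a,b)_∞ = +1.
v=13: a=13^0·(≡11), b=13^-2·(≡12) mod 13; (11|13)=-1, (12|13)=+1; (−1)^{0·-2·6}·(-1)^-2·(+1)^0 = +1.
v=11: a=11^1·(≡10), b=11^2·(≡5) mod 11; (10|11)=-1, (5|11)=+1; (−1)^{1·2·5}·(-1)^2·(+1)^1 = +1.
|Ram(561, 170)| = 2, even; anisotropic at {3, 17}.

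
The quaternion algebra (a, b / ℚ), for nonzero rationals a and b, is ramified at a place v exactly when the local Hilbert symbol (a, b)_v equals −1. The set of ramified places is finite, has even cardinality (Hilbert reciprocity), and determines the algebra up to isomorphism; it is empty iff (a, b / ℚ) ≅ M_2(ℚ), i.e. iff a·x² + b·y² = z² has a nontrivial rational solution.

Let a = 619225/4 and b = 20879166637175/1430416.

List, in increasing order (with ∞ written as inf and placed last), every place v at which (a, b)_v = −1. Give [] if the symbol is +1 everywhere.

[31, 47]

(a, b) ≡ (24769, 527) mod (ℚ^×)²; places V = {2, 5, 7, 11, 13, 17, 23, 31, 47, ∞}.
(a,b)_13: α=0, u≡12; β=-2, v≡2 (mod 13); (12|13)=+1, (2|13)=-1; sign (−1)^0·+1^-2·-1^0 = +1.
(a,b)_7: α=0, u≡3; β=2, v≡2 (mod 7); (3|7)=-1, (2|7)=+1; sign (−1)^0·-1^2·+1^0 = +1.
(a,b)_2: α=-2, β=-4; u≡1, v≡7 (mod 8); ε(u)ε(v)=0·1, αω(v)=-2·0, βω(u)=-4·0; sum ≡ 0  ⇒  +1.
(a,b)_23: α=0, u≡22; β=-2, v≡11 (mod 23); (22|23)=-1, (11|23)=-1; sign (−1)^0·-1^-2·-1^0 = +1.
(a,b)_11: α=0, u≡6; β=4, v≡7 (mod 11); (6|11)=-1, (7|11)=-1; sign (−1)^0·-1^4·-1^0 = +1.
(a,b)_17: α=1, u≡7; β=1, v≡6 (mod 17); (7|17)=-1, (6|17)=-1; sign (−1)^0·-1^1·-1^1 = +1.
(a,b)_47: α=1, u≡39; β=2, v≡40 (mod 47); (39|47)=-1, (40|47)=-1; sign (−1)^0·-1^2·-1^1 = -1.
(a,b)_5: α=2, u≡1; β=2, v≡2 (mod 5); (1|5)=+1, (2|5)=-1; sign (−1)^0·+1^2·-1^2 = +1.
(a,b)_∞: sgn(24769)=+, sgn(527)=+, so +1.
(a,b)_31: α=1, u≡26; β=1, v≡26 (mod 31); (26|31)=-1, (26|31)=-1; sign (−1)^1·-1^1·-1^1 = -1.
|Ram(24769, 527)| = 2, even; anisotropic at {31, 47}.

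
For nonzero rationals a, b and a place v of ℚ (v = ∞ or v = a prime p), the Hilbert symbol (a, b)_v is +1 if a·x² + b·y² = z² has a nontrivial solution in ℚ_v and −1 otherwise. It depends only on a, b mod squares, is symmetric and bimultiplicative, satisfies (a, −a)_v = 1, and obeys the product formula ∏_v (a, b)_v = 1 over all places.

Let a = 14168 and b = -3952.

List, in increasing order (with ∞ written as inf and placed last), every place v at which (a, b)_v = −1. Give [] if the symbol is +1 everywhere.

[7, 11, 13, 19]

(a, b) ≡ (3542, -247) mod (ℚ^×)²; places V = {2, 7, 11, 13, 19, 23, ∞}.
(a,b)_11: α=1, u≡1; β=0, v≡8 (mod 11); (1|11)=+1, (8|11)=-1; sign (−1)^0·+1^0·-1^1 = -1.
(a,b)_∞: sgn(3542)=+, sgn(-247)=−, so +1.
(a,b)_2: α=3, β=4; u≡3, v≡1 (mod 8); ε(u)ε(v)=1·0, αω(v)=3·0, βω(u)=4·1; sum ≡ 0  ⇒  +1.
(a,b)_19: α=0, u≡13; β=1, v≡1 (mod 19); (13|19)=-1, (1|19)=+1; sign (−1)^0·-1^1·+1^0 = -1.
(a,b)_7: α=1, u≡1; β=0, v≡3 (mod 7); (1|7)=+1, (3|7)=-1; sign (−1)^0·+1^0·-1^1 = -1.
(a,b)_23: α=1, u≡18; β=0, v≡4 (mod 23); (18|23)=+1, (4|23)=+1; sign (−1)^0·+1^0·+1^1 = +1.
(a,b)_13: α=0, u≡11; β=1, v≡8 (mod 13); (11|13)=-1, (8|13)=-1; sign (−1)^0·-1^1·-1^0 = -1.
|Ram(3542, -247)| = 4, even; anisotropic at {7, 11, 13, 19}.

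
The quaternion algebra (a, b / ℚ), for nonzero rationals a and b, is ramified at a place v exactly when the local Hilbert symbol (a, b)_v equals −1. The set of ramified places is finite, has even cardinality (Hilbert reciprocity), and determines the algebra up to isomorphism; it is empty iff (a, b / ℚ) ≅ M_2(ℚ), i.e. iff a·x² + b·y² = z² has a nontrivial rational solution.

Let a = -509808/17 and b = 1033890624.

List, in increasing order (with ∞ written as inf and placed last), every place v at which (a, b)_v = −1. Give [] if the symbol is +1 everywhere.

[19, 43]

Mod squares: a ≡ -541671, b ≡ 10621. Check v ∈ {∞, 2, 3, 13, 17, 19, 43}.
v=∞: -541671 < 0 and 10621 > 0  ⇒  (a,b)_∞ = +1.
v=17: a=17^-1·(≡5), b=17^0·(≡9) mod 17; (5|17)=-1, (9|17)=+1; (−1)^{-1·0·8}·(-1)^0·(+1)^-1 = +1.
v=13: a=13^1·(≡11), b=13^3·(≡5) mod 13; (11|13)=-1, (5|13)=-1; (−1)^{1·3·6}·(-1)^3·(-1)^1 = +1.
v=2: v_2(a)=4, v_2(b)=6; units ≡ 1, 5 (mod 8); ε·ε+αω+βω = 0·0+4·1+6·0 ≡ 0  ⇒  (a,b)_2 = +1.
v=43: a=43^1·(≡26), b=43^1·(≡2) mod 43; (26|43)=-1, (2|43)=-1; (−1)^{1·1·21}·(-1)^1·(-1)^1 = -1.
v=3: a=3^1·(≡1), b=3^2·(≡1) mod 3; (1|3)=+1, (1|3)=+1; (−1)^{1·2·1}·(+1)^2·(+1)^1 = +1.
v=19: a=19^1·(≡2), b=19^1·(≡18) mod 19; (2|19)=-1, (18|19)=-1; (−1)^{1·1·9}·(-1)^1·(-1)^1 = -1.
Ram(-541671, 10621) = {19, 43}; no ℚ_19-point on the conic.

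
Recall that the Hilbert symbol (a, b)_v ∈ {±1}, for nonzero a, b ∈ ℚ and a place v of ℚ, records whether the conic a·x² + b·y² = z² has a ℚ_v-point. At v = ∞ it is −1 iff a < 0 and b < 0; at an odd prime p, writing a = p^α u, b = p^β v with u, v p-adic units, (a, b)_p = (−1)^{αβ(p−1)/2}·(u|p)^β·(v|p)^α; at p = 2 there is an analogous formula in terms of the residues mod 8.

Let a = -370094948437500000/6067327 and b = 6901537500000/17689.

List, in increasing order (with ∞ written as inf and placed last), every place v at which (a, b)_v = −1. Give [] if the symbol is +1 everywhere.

Mod squares: a ≡ -10010, b ≡ 6. Check v ∈ {∞, 2, 3, 5, 7, 11, 13, 19}.
v=19: a=19^-2·(≡15), b=19^-2·(≡6) mod 19; (15|19)=-1, (6|19)=+1; (−1)^{-2·-2·9}·(-1)^-2·(+1)^-2 = +1.
v=∞: -10010 < 0 and 6 > 0  ⇒  (a,b)_∞ = +1.
v=7: a=7^-5·(≡5), b=7^-2·(≡6) mod 7; (5|7)=-1, (6|7)=-1; (−1)^{-5·-2·3}·(-1)^-2·(-1)^-5 = -1.
v=5: a=5^11·(≡3), b=5^8·(≡4) mod 5; (3|5)=-1, (4|5)=+1; (−1)^{11·8·2}·(-1)^8·(+1)^11 = +1.
v=13: a=13^3·(≡10), b=13^2·(≡7) mod 13; (10|13)=+1, (7|13)=-1; (−1)^{3·2·6}·(+1)^2·(-1)^3 = -1.
v=2: v_2(a)=5, v_2(b)=5; units ≡ 3, 3 (mod 8); ε·ε+αω+βω = 1·1+5·1+5·1 ≡ 1  ⇒  (a,b)_2 = -1.
v=11: a=11^3·(≡3), b=11^2·(≡8) mod 11; (3|11)=+1, (8|11)=-1; (−1)^{3·2·5}·(+1)^2·(-1)^3 = -1.
v=3: a=3^4·(≡1), b=3^3·(≡2) mod 3; (1|3)=+1, (2|3)=-1; (−1)^{4·3·1}·(+1)^3·(-1)^4 = +1.
Ram(-10010, 6) = {2, 7, 11, 13}; no ℚ_2-point on the conic.

[2, 7, 11, 13]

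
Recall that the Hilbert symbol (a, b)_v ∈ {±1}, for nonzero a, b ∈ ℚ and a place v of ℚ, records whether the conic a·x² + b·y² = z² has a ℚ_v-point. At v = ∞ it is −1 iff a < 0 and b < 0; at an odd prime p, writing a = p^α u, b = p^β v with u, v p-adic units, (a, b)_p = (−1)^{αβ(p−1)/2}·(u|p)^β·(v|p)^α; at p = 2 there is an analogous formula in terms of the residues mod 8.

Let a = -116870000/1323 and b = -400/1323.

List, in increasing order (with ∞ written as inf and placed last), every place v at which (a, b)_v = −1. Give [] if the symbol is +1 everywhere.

[29, inf]

Mod squares: a ≡ -35061, b ≡ -3. Check v ∈ {∞, 2, 3, 5, 7, 13, 29, 31}.
v=∞: -35061 < 0 and -3 < 0  ⇒  (a,b)_∞ = -1.
v=2: v_2(a)=4, v_2(b)=4; units ≡ 3, 5 (mod 8); ε·ε+αω+βω = 1·0+4·1+4·1 ≡ 0  ⇒  (a,b)_2 = +1.
v=13: a=13^1·(≡2), b=13^0·(≡12) mod 13; (2|13)=-1, (12|13)=+1; (−1)^{1·0·6}·(-1)^0·(+1)^1 = +1.
v=7: a=7^-2·(≡2), b=7^-2·(≡1) mod 7; (2|7)=+1, (1|7)=+1; (−1)^{-2·-2·3}·(+1)^-2·(+1)^-2 = +1.
v=5: a=5^4·(≡1), b=5^2·(≡3) mod 5; (1|5)=+1, (3|5)=-1; (−1)^{4·2·2}·(+1)^2·(-1)^4 = +1.
v=31: a=31^1·(≡9), b=31^0·(≡9) mod 31; (9|31)=+1, (9|31)=+1; (−1)^{1·0·15}·(+1)^0·(+1)^1 = +1.
v=3: a=3^-3·(≡1), b=3^-3·(≡2) mod 3; (1|3)=+1, (2|3)=-1; (−1)^{-3·-3·1}·(+1)^-3·(-1)^-3 = +1.
v=29: a=29^1·(≡4), b=29^0·(≡10) mod 29; (4|29)=+1, (10|29)=-1; (−1)^{1·0·14}·(+1)^0·(-1)^1 = -1.
Ram(-35061, -3) = {29, ∞}; no ℚ_29-point on the conic.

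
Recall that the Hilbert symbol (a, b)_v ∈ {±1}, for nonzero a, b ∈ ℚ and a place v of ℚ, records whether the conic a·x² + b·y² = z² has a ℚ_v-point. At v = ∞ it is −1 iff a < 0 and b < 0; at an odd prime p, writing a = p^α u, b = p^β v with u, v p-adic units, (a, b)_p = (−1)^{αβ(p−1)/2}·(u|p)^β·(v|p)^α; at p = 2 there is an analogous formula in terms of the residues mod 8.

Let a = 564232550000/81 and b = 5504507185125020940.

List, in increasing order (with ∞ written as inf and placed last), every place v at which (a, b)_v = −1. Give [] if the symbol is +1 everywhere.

[2, 5]

Mod squares: a ≡ 1151495, b ≡ 35. Check v ∈ {∞, 2, 3, 5, 7, 17, 19, 23, 31, 41}.
v=41: a=41^0·(≡33), b=41^2·(≡17) mod 41; (33|41)=+1, (17|41)=-1; (−1)^{0·2·20}·(+1)^2·(-1)^0 = +1.
v=19: a=19^1·(≡10), b=19^2·(≡5) mod 19; (10|19)=-1, (5|19)=+1; (−1)^{1·2·9}·(-1)^2·(+1)^1 = +1.
v=7: a=7^2·(≡2), b=7^3·(≡5) mod 7; (2|7)=+1, (5|7)=-1; (−1)^{2·3·3}·(+1)^3·(-1)^2 = +1.
v=5: a=5^5·(≡1), b=5^1·(≡3) mod 5; (1|5)=+1, (3|5)=-1; (−1)^{5·1·2}·(+1)^1·(-1)^5 = -1.
v=2: v_2(a)=4, v_2(b)=2; units ≡ 7, 3 (mod 8); ε·ε+αω+βω = 1·1+4·1+2·0 ≡ 1  ⇒  (a,b)_2 = -1.
v=17: a=17^1·(≡14), b=17^2·(≡15) mod 17; (14|17)=-1, (15|17)=+1; (−1)^{1·2·8}·(-1)^2·(+1)^1 = +1.
v=23: a=23^1·(≡19), b=23^2·(≡12) mod 23; (19|23)=-1, (12|23)=+1; (−1)^{1·2·11}·(-1)^2·(+1)^1 = +1.
v=∞: 1151495 > 0 and 35 > 0  ⇒  (a,b)_∞ = +1.
v=3: a=3^-4·(≡2), b=3^2·(≡2) mod 3; (2|3)=-1, (2|3)=-1; (−1)^{-4·2·1}·(-1)^2·(-1)^-4 = +1.
v=31: a=31^1·(≡28), b=31^2·(≡4) mod 31; (28|31)=+1, (4|31)=+1; (−1)^{1·2·15}·(+1)^2·(+1)^1 = +1.
Ram(1151495, 35) = {2, 5}; no ℚ_2-point on the conic.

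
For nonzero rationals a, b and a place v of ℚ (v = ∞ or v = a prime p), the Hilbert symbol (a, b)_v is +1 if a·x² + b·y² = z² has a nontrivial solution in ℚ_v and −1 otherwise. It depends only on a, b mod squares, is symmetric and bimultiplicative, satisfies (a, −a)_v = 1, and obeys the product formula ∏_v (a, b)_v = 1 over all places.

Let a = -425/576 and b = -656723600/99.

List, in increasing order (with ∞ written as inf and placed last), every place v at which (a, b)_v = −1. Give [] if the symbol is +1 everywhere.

Mod squares: a ≡ -17, b ≡ -62491. Check v ∈ {∞, 2, 3, 5, 11, 13, 17, 19, 23}.
v=17: a=17^1·(≡4), b=17^2·(≡9) mod 17; (4|17)=+1, (9|17)=+1; (−1)^{1·2·8}·(+1)^2·(+1)^1 = +1.
v=19: a=19^0·(≡2), b=19^1·(≡5) mod 19; (2|19)=-1, (5|19)=+1; (−1)^{0·1·9}·(-1)^1·(+1)^0 = -1.
v=11: a=11^0·(≡1), b=11^-1·(≡8) mod 11; (1|11)=+1, (8|11)=-1; (−1)^{0·-1·5}·(+1)^-1·(-1)^0 = +1.
v=∞: -17 < 0 and -62491 < 0  ⇒  (a,b)_∞ = -1.
v=13: a=13^0·(≡1), b=13^1·(≡9) mod 13; (1|13)=+1, (9|13)=+1; (−1)^{0·1·6}·(+1)^1·(+1)^0 = +1.
v=3: a=3^-2·(≡1), b=3^-2·(≡2) mod 3; (1|3)=+1, (2|3)=-1; (−1)^{-2·-2·1}·(+1)^-2·(-1)^-2 = +1.
v=5: a=5^2·(≡3), b=5^2·(≡4) mod 5; (3|5)=-1, (4|5)=+1; (−1)^{2·2·2}·(-1)^2·(+1)^2 = +1.
v=23: a=23^0·(≡12), b=23^1·(≡5) mod 23; (12|23)=+1, (5|23)=-1; (−1)^{0·1·11}·(+1)^1·(-1)^0 = +1.
v=2: v_2(a)=-6, v_2(b)=4; units ≡ 7, 5 (mod 8); ε·ε+αω+βω = 1·0+-6·1+4·0 ≡ 0  ⇒  (a,b)_2 = +1.
(-17, -62491 / ℚ) ramifies at {19, ∞}: a division algebra.

[19, inf]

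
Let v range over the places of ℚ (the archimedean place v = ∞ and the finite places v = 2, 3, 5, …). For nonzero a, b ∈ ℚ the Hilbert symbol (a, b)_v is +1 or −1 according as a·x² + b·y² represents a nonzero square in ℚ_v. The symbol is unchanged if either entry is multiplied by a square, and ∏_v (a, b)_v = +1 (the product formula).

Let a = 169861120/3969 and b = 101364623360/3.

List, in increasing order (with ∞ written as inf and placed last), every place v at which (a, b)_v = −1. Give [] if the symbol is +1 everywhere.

Mod squares: a ≡ 41470, b ≡ 2454270. Check v ∈ {∞, 2, 3, 5, 7, 11, 13, 29, 31}.
v=13: a=13^1·(≡11), b=13^1·(≡12) mod 13; (11|13)=-1, (12|13)=+1; (−1)^{1·1·6}·(-1)^1·(+1)^1 = -1.
v=5: a=5^1·(≡1), b=5^1·(≡4) mod 5; (1|5)=+1, (4|5)=+1; (−1)^{1·1·2}·(+1)^1·(+1)^1 = +1.
v=11: a=11^1·(≡6), b=11^2·(≡3) mod 11; (6|11)=-1, (3|11)=+1; (−1)^{1·2·5}·(-1)^2·(+1)^1 = +1.
v=2: v_2(a)=13, v_2(b)=11; units ≡ 7, 7 (mod 8); ε·ε+αω+βω = 1·1+13·0+11·0 ≡ 1  ⇒  (a,b)_2 = -1.
v=7: a=7^-2·(≡4), b=7^1·(≡2) mod 7; (4|7)=+1, (2|7)=+1; (−1)^{-2·1·3}·(+1)^1·(+1)^-2 = +1.
v=29: a=29^1·(≡6), b=29^1·(≡11) mod 29; (6|29)=+1, (11|29)=-1; (−1)^{1·1·14}·(+1)^1·(-1)^1 = -1.
v=∞: 41470 > 0 and 2454270 > 0  ⇒  (a,b)_∞ = +1.
v=31: a=31^0·(≡30), b=31^1·(≡22) mod 31; (30|31)=-1, (22|31)=-1; (−1)^{0·1·15}·(-1)^1·(-1)^0 = -1.
v=3: a=3^-4·(≡1), b=3^-1·(≡2) mod 3; (1|3)=+1, (2|3)=-1; (−1)^{-4·-1·1}·(+1)^-1·(-1)^-4 = +1.
(41470, 2454270 / ℚ) ramifies at {2, 13, 29, 31}: a division algebra.

[2, 13, 29, 31]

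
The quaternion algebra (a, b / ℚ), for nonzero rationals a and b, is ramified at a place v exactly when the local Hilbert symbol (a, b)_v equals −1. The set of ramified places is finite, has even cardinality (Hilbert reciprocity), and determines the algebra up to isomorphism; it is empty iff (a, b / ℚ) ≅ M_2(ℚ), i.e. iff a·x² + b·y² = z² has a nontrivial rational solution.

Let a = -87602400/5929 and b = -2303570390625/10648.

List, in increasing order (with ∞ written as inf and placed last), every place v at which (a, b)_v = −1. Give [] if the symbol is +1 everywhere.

(a, b) ≡ (-46, -817190) mod (ℚ^×)²; places V = {2, 3, 5, 7, 11, 17, 19, 23, ∞}.
(a,b)_5: α=2, u≡1; β=7, v≡3 (mod 5); (1|5)=+1, (3|5)=-1; sign (−1)^0·+1^7·-1^2 = +1.
(a,b)_17: α=0, u≡10; β=1, v≡10 (mod 17); (10|17)=-1, (10|17)=-1; sign (−1)^0·-1^1·-1^0 = -1.
(a,b)_2: α=5, β=-3; u≡1, v≡5 (mod 8); ε(u)ε(v)=0·0, αω(v)=5·1, βω(u)=-3·0; sum ≡ 1  ⇒  -1.
(a,b)_∞: sgn(-46)=−, sgn(-817190)=−, so -1.
(a,b)_19: α=0, u≡7; β=1, v≡6 (mod 19); (7|19)=+1, (6|19)=+1; sign (−1)^0·+1^1·+1^0 = +1.
(a,b)_7: α=-2, u≡5; β=2, v≡2 (mod 7); (5|7)=-1, (2|7)=+1; sign (−1)^0·-1^2·+1^-2 = +1.
(a,b)_23: α=3, u≡14; β=1, v≡14 (mod 23); (14|23)=-1, (14|23)=-1; sign (−1)^1·-1^1·-1^3 = -1.
(a,b)_3: α=2, u≡2; β=4, v≡1 (mod 3); (2|3)=-1, (1|3)=+1; sign (−1)^0·-1^4·+1^2 = +1.
(a,b)_11: α=-2, u≡1; β=-3, v≡3 (mod 11); (1|11)=+1, (3|11)=+1; sign (−1)^0·+1^-3·+1^-2 = +1.
|Ram(-46, -817190)| = 4, even; anisotropic at {2, 17, 23, ∞}.

[2, 17, 23, inf]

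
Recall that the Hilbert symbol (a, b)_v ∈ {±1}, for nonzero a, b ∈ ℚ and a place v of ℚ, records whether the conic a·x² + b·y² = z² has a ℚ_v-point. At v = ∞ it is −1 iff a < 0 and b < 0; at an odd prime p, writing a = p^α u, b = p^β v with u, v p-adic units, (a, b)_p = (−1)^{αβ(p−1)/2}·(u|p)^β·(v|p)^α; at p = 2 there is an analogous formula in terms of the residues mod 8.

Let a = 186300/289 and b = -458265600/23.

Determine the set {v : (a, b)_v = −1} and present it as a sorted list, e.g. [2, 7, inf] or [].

[17, 23]

Mod squares: a ≡ 23, b ≡ -5083. Check v ∈ {∞, 2, 3, 5, 13, 17, 23}.
v=23: a=23^1·(≡18), b=23^-1·(≡16) mod 23; (18|23)=+1, (16|23)=+1; (−1)^{1·-1·11}·(+1)^-1·(+1)^1 = -1.
v=17: a=17^-2·(≡14), b=17^1·(≡11) mod 17; (14|17)=-1, (11|17)=-1; (−1)^{-2·1·8}·(-1)^1·(-1)^-2 = -1.
v=13: a=13^0·(≡12), b=13^1·(≡12) mod 13; (12|13)=+1, (12|13)=+1; (−1)^{0·1·6}·(+1)^1·(+1)^0 = +1.
v=2: v_2(a)=2, v_2(b)=10; units ≡ 7, 5 (mod 8); ε·ε+αω+βω = 1·0+2·1+10·0 ≡ 0  ⇒  (a,b)_2 = +1.
v=5: a=5^2·(≡3), b=5^2·(≡2) mod 5; (3|5)=-1, (2|5)=-1; (−1)^{2·2·2}·(-1)^2·(-1)^2 = +1.
v=3: a=3^4·(≡2), b=3^4·(≡2) mod 3; (2|3)=-1, (2|3)=-1; (−1)^{4·4·1}·(-1)^4·(-1)^4 = +1.
v=∞: 23 > 0 and -5083 < 0  ⇒  (a,b)_∞ = +1.
Ram(23, -5083) = {17, 23}; no ℚ_17-point on the conic.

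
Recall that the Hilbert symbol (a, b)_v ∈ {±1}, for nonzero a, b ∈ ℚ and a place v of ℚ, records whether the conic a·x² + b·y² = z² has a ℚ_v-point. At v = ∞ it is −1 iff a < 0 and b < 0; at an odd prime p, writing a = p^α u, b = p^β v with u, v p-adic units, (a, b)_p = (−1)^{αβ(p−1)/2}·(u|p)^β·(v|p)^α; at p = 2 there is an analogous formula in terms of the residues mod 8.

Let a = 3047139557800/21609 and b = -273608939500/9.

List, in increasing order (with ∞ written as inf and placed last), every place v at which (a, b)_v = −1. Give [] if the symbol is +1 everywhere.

[2, 5, 13, 17]

Mod squares: a ≡ 442, b ≡ -20995. Check v ∈ {∞, 2, 3, 5, 7, 13, 17, 19, 23}.
v=2: v_2(a)=3, v_2(b)=2; units ≡ 5, 5 (mod 8); ε·ε+αω+βω = 0·0+3·1+2·1 ≡ 1  ⇒  (a,b)_2 = -1.
v=∞: 442 > 0 and -20995 < 0  ⇒  (a,b)_∞ = +1.
v=13: a=13^1·(≡7), b=13^1·(≡12) mod 13; (7|13)=-1, (12|13)=+1; (−1)^{1·1·6}·(-1)^1·(+1)^1 = -1.
v=23: a=23^2·(≡10), b=23^0·(≡3) mod 23; (10|23)=-1, (3|23)=+1; (−1)^{2·0·11}·(-1)^0·(+1)^2 = +1.
v=7: a=7^-4·(≡1), b=7^0·(≡3) mod 7; (1|7)=+1, (3|7)=-1; (−1)^{-4·0·3}·(+1)^0·(-1)^-4 = +1.
v=19: a=19^4·(≡16), b=19^5·(≡11) mod 19; (16|19)=+1, (11|19)=+1; (−1)^{4·5·9}·(+1)^5·(+1)^4 = +1.
v=5: a=5^2·(≡3), b=5^3·(≡1) mod 5; (3|5)=-1, (1|5)=+1; (−1)^{2·3·2}·(-1)^3·(+1)^2 = -1.
v=17: a=17^1·(≡1), b=17^1·(≡7) mod 17; (1|17)=+1, (7|17)=-1; (−1)^{1·1·8}·(+1)^1·(-1)^1 = -1.
v=3: a=3^-2·(≡1), b=3^-2·(≡2) mod 3; (1|3)=+1, (2|3)=-1; (−1)^{-2·-2·1}·(+1)^-2·(-1)^-2 = +1.
Ram(442, -20995) = {2, 5, 13, 17}; no ℚ_2-point on the conic.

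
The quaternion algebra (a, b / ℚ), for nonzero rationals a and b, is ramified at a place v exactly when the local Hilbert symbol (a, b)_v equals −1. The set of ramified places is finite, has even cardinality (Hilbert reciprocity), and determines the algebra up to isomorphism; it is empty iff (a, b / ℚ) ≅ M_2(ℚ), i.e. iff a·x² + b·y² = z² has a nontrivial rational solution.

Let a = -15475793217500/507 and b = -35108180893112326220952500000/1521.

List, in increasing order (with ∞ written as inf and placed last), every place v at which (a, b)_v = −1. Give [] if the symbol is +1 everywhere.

[11, 17, 19, inf]

Mod squares: a ≡ -4389, b ≡ -22610. Check v ∈ {∞, 2, 3, 5, 7, 11, 13, 17, 19, 31}.
v=3: a=3^-1·(≡1), b=3^-2·(≡1) mod 3; (1|3)=+1, (1|3)=+1; (−1)^{-1·-2·1}·(+1)^-2·(+1)^-1 = +1.
v=31: a=31^0·(≡13), b=31^2·(≡1) mod 31; (13|31)=-1, (1|31)=+1; (−1)^{0·2·15}·(-1)^2·(+1)^0 = +1.
v=17: a=17^2·(≡7), b=17^5·(≡15) mod 17; (7|17)=-1, (15|17)=+1; (−1)^{2·5·8}·(-1)^5·(+1)^2 = -1.
v=5: a=5^4·(≡1), b=5^7·(≡3) mod 5; (1|5)=+1, (3|5)=-1; (−1)^{4·7·2}·(+1)^7·(-1)^4 = +1.
v=19: a=19^1·(≡11), b=19^3·(≡4) mod 19; (11|19)=+1, (4|19)=+1; (−1)^{1·3·9}·(+1)^3·(+1)^1 = -1.
v=13: a=13^-2·(≡7), b=13^-2·(≡9) mod 13; (7|13)=-1, (9|13)=+1; (−1)^{-2·-2·6}·(-1)^-2·(+1)^-2 = +1.
v=11: a=11^5·(≡2), b=11^8·(≡8) mod 11; (2|11)=-1, (8|11)=-1; (−1)^{5·8·5}·(-1)^8·(-1)^5 = -1.
v=2: v_2(a)=2, v_2(b)=5; units ≡ 3, 7 (mod 8); ε·ε+αω+βω = 1·1+2·0+5·1 ≡ 0  ⇒  (a,b)_2 = +1.
v=∞: -4389 < 0 and -22610 < 0  ⇒  (a,b)_∞ = -1.
v=7: a=7^1·(≡5), b=7^1·(≡4) mod 7; (5|7)=-1, (4|7)=+1; (−1)^{1·1·3}·(-1)^1·(+1)^1 = +1.
(-4389, -22610 / ℚ) ramifies at {11, 17, 19, ∞}: a division algebra.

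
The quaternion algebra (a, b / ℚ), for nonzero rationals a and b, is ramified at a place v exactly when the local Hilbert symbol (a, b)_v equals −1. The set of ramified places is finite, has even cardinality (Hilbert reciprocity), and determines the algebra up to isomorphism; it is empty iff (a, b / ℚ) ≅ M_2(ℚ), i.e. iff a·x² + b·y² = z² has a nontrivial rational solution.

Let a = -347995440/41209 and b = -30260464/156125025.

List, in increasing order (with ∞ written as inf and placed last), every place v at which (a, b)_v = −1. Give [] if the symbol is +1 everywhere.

[3, 13, 17, inf]

(a, b) ≡ (-3315, -31) mod (ℚ^×)²; places V = {2, 3, 5, 7, 13, 17, 19, 29, 31, ∞}.
(a,b)_5: α=1, u≡3; β=-2, v≡1 (mod 5); (3|5)=-1, (1|5)=+1; sign (−1)^0·-1^-2·+1^1 = +1.
(a,b)_3: α=9, u≡2; β=-2, v≡2 (mod 3); (2|3)=-1, (2|3)=-1; sign (−1)^0·-1^-2·-1^9 = -1.
(a,b)_2: α=4, β=4; u≡5, v≡1 (mod 8); ε(u)ε(v)=0·0, αω(v)=4·0, βω(u)=4·1; sum ≡ 0  ⇒  +1.
(a,b)_7: α=-2, u≡5; β=-4, v≡2 (mod 7); (5|7)=-1, (2|7)=+1; sign (−1)^0·-1^-4·+1^-2 = +1.
(a,b)_13: α=1, u≡8; β=2, v≡8 (mod 13); (8|13)=-1, (8|13)=-1; sign (−1)^0·-1^2·-1^1 = -1.
(a,b)_29: α=-2, u≡25; β=0, v≡14 (mod 29); (25|29)=+1, (14|29)=-1; sign (−1)^0·+1^0·-1^-2 = +1.
(a,b)_17: α=1, u≡9; β=-2, v≡5 (mod 17); (9|17)=+1, (5|17)=-1; sign (−1)^0·+1^-2·-1^1 = -1.
(a,b)_∞: sgn(-3315)=−, sgn(-31)=−, so -1.
(a,b)_19: α=0, u≡14; β=2, v≡9 (mod 19); (14|19)=-1, (9|19)=+1; sign (−1)^0·-1^2·+1^0 = +1.
(a,b)_31: α=0, u≡2; β=1, v≡27 (mod 31); (2|31)=+1, (27|31)=-1; sign (−1)^0·+1^1·-1^0 = +1.
|Ram(-3315, -31)| = 4, even; anisotropic at {3, 13, 17, ∞}.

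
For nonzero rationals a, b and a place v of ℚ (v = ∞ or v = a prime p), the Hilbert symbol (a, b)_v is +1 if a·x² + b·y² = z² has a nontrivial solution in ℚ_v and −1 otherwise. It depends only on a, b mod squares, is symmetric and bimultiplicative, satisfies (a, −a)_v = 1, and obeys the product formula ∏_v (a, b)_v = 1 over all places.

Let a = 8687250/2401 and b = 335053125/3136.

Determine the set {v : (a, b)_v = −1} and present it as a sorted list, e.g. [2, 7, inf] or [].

[2, 11]

Mod squares: a ≡ 4290, b ≡ 165. Check v ∈ {∞, 2, 3, 5, 7, 11, 13, 19}.
v=3: a=3^5·(≡2), b=3^3·(≡1) mod 3; (2|3)=-1, (1|3)=+1; (−1)^{5·3·1}·(-1)^3·(+1)^5 = +1.
v=11: a=11^1·(≡9), b=11^1·(≡1) mod 11; (9|11)=+1, (1|11)=+1; (−1)^{1·1·5}·(+1)^1·(+1)^1 = -1.
v=5: a=5^3·(≡3), b=5^5·(≡2) mod 5; (3|5)=-1, (2|5)=-1; (−1)^{3·5·2}·(-1)^5·(-1)^3 = +1.
v=7: a=7^-4·(≡5), b=7^-2·(≡1) mod 7; (5|7)=-1, (1|7)=+1; (−1)^{-4·-2·3}·(-1)^-2·(+1)^-4 = +1.
v=2: v_2(a)=1, v_2(b)=-6; units ≡ 1, 5 (mod 8); ε·ε+αω+βω = 0·0+1·1+-6·0 ≡ 1  ⇒  (a,b)_2 = -1.
v=∞: 4290 > 0 and 165 > 0  ⇒  (a,b)_∞ = +1.
v=13: a=13^1·(≡7), b=13^0·(≡10) mod 13; (7|13)=-1, (10|13)=+1; (−1)^{1·0·6}·(-1)^0·(+1)^1 = +1.
v=19: a=19^0·(≡10), b=19^2·(≡13) mod 19; (10|19)=-1, (13|19)=-1; (−1)^{0·2·9}·(-1)^2·(-1)^0 = +1.
|Ram(4290, 165)| = 2, even; anisotropic at {2, 11}.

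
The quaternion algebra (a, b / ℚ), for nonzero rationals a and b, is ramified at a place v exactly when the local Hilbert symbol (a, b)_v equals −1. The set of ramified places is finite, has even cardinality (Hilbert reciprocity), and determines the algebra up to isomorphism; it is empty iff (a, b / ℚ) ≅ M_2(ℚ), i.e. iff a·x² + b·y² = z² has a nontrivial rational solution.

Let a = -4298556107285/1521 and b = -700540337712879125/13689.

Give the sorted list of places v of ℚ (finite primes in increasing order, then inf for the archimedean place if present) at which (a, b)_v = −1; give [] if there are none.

[2, inf]

(a, b) ≡ (-146165, -1504085) mod (ℚ^×)²; places V = {2, 3, 5, 7, 11, 13, 17, 23, 29, 31, 37, 41, ∞}.
(a,b)_31: α=1, u≡25; β=2, v≡9 (mod 31); (25|31)=+1, (9|31)=+1; sign (−1)^0·+1^2·+1^1 = +1.
(a,b)_5: α=1, u≡3; β=3, v≡3 (mod 5); (3|5)=-1, (3|5)=-1; sign (−1)^0·-1^3·-1^1 = +1.
(a,b)_17: α=2, u≡2; β=2, v≡10 (mod 17); (2|17)=+1, (10|17)=-1; sign (−1)^0·+1^2·-1^2 = +1.
(a,b)_29: α=2, u≡22; β=1, v≡9 (mod 29); (22|29)=+1, (9|29)=+1; sign (−1)^0·+1^1·+1^2 = +1.
(a,b)_23: α=1, u≡3; β=1, v≡5 (mod 23); (3|23)=+1, (5|23)=-1; sign (−1)^1·+1^1·-1^1 = +1.
(a,b)_13: α=-2, u≡6; β=-2, v≡2 (mod 13); (6|13)=-1, (2|13)=-1; sign (−1)^0·-1^-2·-1^-2 = +1.
(a,b)_∞: sgn(-146165)=−, sgn(-1504085)=−, so -1.
(a,b)_7: α=0, u≡4; β=2, v≡3 (mod 7); (4|7)=+1, (3|7)=-1; sign (−1)^0·+1^2·-1^0 = +1.
(a,b)_37: α=0, u≡2; β=2, v≡18 (mod 37); (2|37)=-1, (18|37)=-1; sign (−1)^0·-1^2·-1^0 = +1.
(a,b)_3: α=-2, u≡1; β=-4, v≡1 (mod 3); (1|3)=+1, (1|3)=+1; sign (−1)^0·+1^-4·+1^-2 = +1.
(a,b)_11: α=2, u≡4; β=1, v≡2 (mod 11); (4|11)=+1, (2|11)=-1; sign (−1)^0·+1^1·-1^2 = +1.
(a,b)_2: α=0, β=0; u≡3, v≡3 (mod 8); ε(u)ε(v)=1·1, αω(v)=0·1, βω(u)=0·1; sum ≡ 1  ⇒  -1.
(a,b)_41: α=1, u≡40; β=1, v≡20 (mod 41); (40|41)=+1, (20|41)=+1; sign (−1)^0·+1^1·+1^1 = +1.
|Ram(-146165, -1504085)| = 2, even; anisotropic at {2, ∞}.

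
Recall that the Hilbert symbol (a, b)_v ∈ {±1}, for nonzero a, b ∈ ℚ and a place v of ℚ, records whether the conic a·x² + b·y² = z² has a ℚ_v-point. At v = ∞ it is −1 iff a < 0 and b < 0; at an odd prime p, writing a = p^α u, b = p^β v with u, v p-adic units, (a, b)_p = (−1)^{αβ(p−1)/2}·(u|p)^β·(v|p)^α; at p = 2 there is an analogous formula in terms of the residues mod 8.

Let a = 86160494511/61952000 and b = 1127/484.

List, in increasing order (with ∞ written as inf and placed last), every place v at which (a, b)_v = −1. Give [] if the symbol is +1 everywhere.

(a, b) ≡ (3380195, 23) mod (ℚ^×)²; places V = {2, 3, 5, 7, 11, 13, 17, 19, 23, ∞}.
(a,b)_7: α=3, u≡4; β=2, v≡2 (mod 7); (4|7)=+1, (2|7)=+1; sign (−1)^0·+1^2·+1^3 = +1.
(a,b)_2: α=-12, β=-2; u≡3, v≡7 (mod 8); ε(u)ε(v)=1·1, αω(v)=-12·0, βω(u)=-2·1; sum ≡ 1  ⇒  -1.
(a,b)_13: α=1, u≡5; β=0, v≡3 (mod 13); (5|13)=-1, (3|13)=+1; sign (−1)^0·-1^0·+1^1 = +1.
(a,b)_∞: sgn(3380195)=+, sgn(23)=+, so +1.
(a,b)_23: α=1, u≡8; β=1, v≡3 (mod 23); (8|23)=+1, (3|23)=+1; sign (−1)^1·+1^1·+1^1 = -1.
(a,b)_19: α=1, u≡12; β=0, v≡7 (mod 19); (12|19)=-1, (7|19)=+1; sign (−1)^0·-1^0·+1^1 = +1.
(a,b)_17: α=3, u≡6; β=0, v≡7 (mod 17); (6|17)=-1, (7|17)=-1; sign (−1)^0·-1^0·-1^3 = -1.
(a,b)_11: α=-2, u≡5; β=-2, v≡4 (mod 11); (5|11)=+1, (4|11)=+1; sign (−1)^0·+1^-2·+1^-2 = +1.
(a,b)_3: α=2, u≡2; β=0, v≡2 (mod 3); (2|3)=-1, (2|3)=-1; sign (−1)^0·-1^0·-1^2 = +1.
(a,b)_5: α=-3, u≡1; β=0, v≡3 (mod 5); (1|5)=+1, (3|5)=-1; sign (−1)^0·+1^0·-1^-3 = -1.
|Ram(3380195, 23)| = 4, even; anisotropic at {2, 5, 17, 23}.

[2, 5, 17, 23]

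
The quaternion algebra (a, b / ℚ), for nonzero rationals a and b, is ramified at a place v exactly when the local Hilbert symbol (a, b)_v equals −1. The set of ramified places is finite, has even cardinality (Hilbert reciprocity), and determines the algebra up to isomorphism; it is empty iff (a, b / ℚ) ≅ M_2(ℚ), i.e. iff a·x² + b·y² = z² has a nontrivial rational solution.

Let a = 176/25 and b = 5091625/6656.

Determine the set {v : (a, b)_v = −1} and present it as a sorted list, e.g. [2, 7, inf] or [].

(a, b) ≡ (11, 10010) mod (ℚ^×)²; places V = {2, 5, 7, 11, 13, 23, ∞}.
(a,b)_2: α=4, β=-9; u≡3, v≡5 (mod 8); ε(u)ε(v)=1·0, αω(v)=4·1, βω(u)=-9·1; sum ≡ 1  ⇒  -1.
(a,b)_13: α=0, u≡6; β=-1, v≡9 (mod 13); (6|13)=-1, (9|13)=+1; sign (−1)^0·-1^-1·+1^0 = -1.
(a,b)_7: α=0, u≡2; β=1, v≡2 (mod 7); (2|7)=+1, (2|7)=+1; sign (−1)^0·+1^1·+1^0 = +1.
(a,b)_23: α=0, u≡19; β=2, v≡14 (mod 23); (19|23)=-1, (14|23)=-1; sign (−1)^0·-1^2·-1^0 = +1.
(a,b)_11: α=1, u≡9; β=1, v≡6 (mod 11); (9|11)=+1, (6|11)=-1; sign (−1)^1·+1^1·-1^1 = +1.
(a,b)_∞: sgn(11)=+, sgn(10010)=+, so +1.
(a,b)_5: α=-2, u≡1; β=3, v≡3 (mod 5); (1|5)=+1, (3|5)=-1; sign (−1)^0·+1^3·-1^-2 = +1.
Ram(11, 10010) = {2, 13}; no ℚ_2-point on the conic.

[2, 13]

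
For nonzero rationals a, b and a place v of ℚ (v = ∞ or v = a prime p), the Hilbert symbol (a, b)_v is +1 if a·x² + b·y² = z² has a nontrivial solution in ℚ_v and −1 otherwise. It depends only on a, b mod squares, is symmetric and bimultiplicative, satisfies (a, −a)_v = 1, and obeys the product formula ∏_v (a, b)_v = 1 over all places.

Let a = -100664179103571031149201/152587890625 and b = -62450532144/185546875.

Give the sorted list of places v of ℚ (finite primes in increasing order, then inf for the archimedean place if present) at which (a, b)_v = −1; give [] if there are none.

(a, b) ≡ (-784289, -209) mod (ℚ^×)²; places V = {2, 3, 5, 7, 11, 13, 19, 23, 37, 41, 47, ∞}.
(a,b)_11: α=3, u≡5; β=1, v≡5 (mod 11); (5|11)=+1, (5|11)=+1; sign (−1)^1·+1^1·+1^3 = -1.
(a,b)_7: α=4, u≡5; β=2, v≡4 (mod 7); (5|7)=-1, (4|7)=+1; sign (−1)^0·-1^2·+1^4 = +1.
(a,b)_37: α=1, u≡28; β=0, v≡17 (mod 37); (28|37)=+1, (17|37)=-1; sign (−1)^0·+1^0·-1^1 = -1.
(a,b)_23: α=2, u≡15; β=2, v≡5 (mod 23); (15|23)=-1, (5|23)=-1; sign (−1)^0·-1^2·-1^2 = +1.
(a,b)_2: α=0, β=4; u≡7, v≡7 (mod 8); ε(u)ε(v)=1·1, αω(v)=0·0, βω(u)=4·0; sum ≡ 1  ⇒  -1.
(a,b)_13: α=4, u≡9; β=2, v≡3 (mod 13); (9|13)=+1, (3|13)=+1; sign (−1)^0·+1^2·+1^4 = +1.
(a,b)_5: α=-16, u≡4; β=-10, v≡4 (mod 5); (4|5)=+1, (4|5)=+1; sign (−1)^0·+1^-10·+1^-16 = +1.
(a,b)_41: α=1, u≡40; β=0, v≡32 (mod 41); (40|41)=+1, (32|41)=+1; sign (−1)^0·+1^0·+1^1 = +1.
(a,b)_3: α=4, u≡1; β=4, v≡1 (mod 3); (1|3)=+1, (1|3)=+1; sign (−1)^0·+1^4·+1^4 = +1.
(a,b)_∞: sgn(-784289)=−, sgn(-209)=−, so -1.
(a,b)_19: α=2, u≡18; β=-1, v≡12 (mod 19); (18|19)=-1, (12|19)=-1; sign (−1)^0·-1^-1·-1^2 = -1.
(a,b)_47: α=1, u≡46; β=0, v≡30 (mod 47); (46|47)=-1, (30|47)=-1; sign (−1)^0·-1^0·-1^1 = -1.
|Ram(-784289, -209)| = 6, even; anisotropic at {2, 11, 19, 37, 47, ∞}.

[2, 11, 19, 37, 47, inf]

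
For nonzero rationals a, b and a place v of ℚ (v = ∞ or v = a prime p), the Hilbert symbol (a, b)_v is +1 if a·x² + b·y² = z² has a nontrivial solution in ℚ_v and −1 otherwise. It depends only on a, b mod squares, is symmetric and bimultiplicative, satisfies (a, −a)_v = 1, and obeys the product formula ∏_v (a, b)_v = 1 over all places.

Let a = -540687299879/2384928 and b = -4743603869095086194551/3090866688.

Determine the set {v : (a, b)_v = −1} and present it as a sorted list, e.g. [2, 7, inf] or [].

Mod squares: a ≡ -2023678, b ≡ -422948702. Check v ∈ {∞, 2, 3, 7, 11, 13, 17, 19, 23, 29, 31, 37, 41, 43}.
v=43: a=43^2·(≡40), b=43^2·(≡29) mod 43; (40|43)=+1, (29|43)=-1; (−1)^{2·2·21}·(+1)^2·(-1)^2 = +1.
v=17: a=17^2·(≡2), b=17^2·(≡10) mod 17; (2|17)=+1, (10|17)=-1; (−1)^{2·2·8}·(+1)^2·(-1)^2 = +1.
v=31: a=31^0·(≡9), b=31^2·(≡24) mod 31; (9|31)=+1, (24|31)=-1; (−1)^{0·2·15}·(+1)^2·(-1)^0 = +1.
v=2: v_2(a)=-5, v_2(b)=-9; units ≡ 1, 1 (mod 8); ε·ε+αω+βω = 0·0+-5·0+-9·0 ≡ 0  ⇒  (a,b)_2 = +1.
v=3: a=3^-2·(≡2), b=3^-6·(≡1) mod 3; (2|3)=-1, (1|3)=+1; (−1)^{-2·-6·1}·(-1)^-6·(+1)^-2 = +1.
v=41: a=41^1·(≡17), b=41^1·(≡6) mod 41; (17|41)=-1, (6|41)=-1; (−1)^{1·1·20}·(-1)^1·(-1)^1 = +1.
v=19: a=19^0·(≡3), b=19^3·(≡13) mod 19; (3|19)=-1, (13|19)=-1; (−1)^{0·3·9}·(-1)^3·(-1)^0 = -1.
v=11: a=11^0·(≡3), b=11^3·(≡8) mod 11; (3|11)=+1, (8|11)=-1; (−1)^{0·3·5}·(+1)^3·(-1)^0 = +1.
v=13: a=13^-2·(≡2), b=13^-2·(≡7) mod 13; (2|13)=-1, (7|13)=-1; (−1)^{-2·-2·6}·(-1)^-2·(-1)^-2 = +1.
v=∞: -2023678 < 0 and -422948702 < 0  ⇒  (a,b)_∞ = -1.
v=23: a=23^1·(≡1), b=23^1·(≡18) mod 23; (1|23)=+1, (18|23)=+1; (−1)^{1·1·11}·(+1)^1·(+1)^1 = -1.
v=37: a=37^1·(≡18), b=37^1·(≡30) mod 37; (18|37)=-1, (30|37)=+1; (−1)^{1·1·18}·(-1)^1·(+1)^1 = -1.
v=29: a=29^1·(≡19), b=29^1·(≡3) mod 29; (19|29)=-1, (3|29)=-1; (−1)^{1·1·14}·(-1)^1·(-1)^1 = +1.
v=7: a=7^-2·(≡1), b=7^-2·(≡5) mod 7; (1|7)=+1, (5|7)=-1; (−1)^{-2·-2·3}·(+1)^-2·(-1)^-2 = +1.
Ram(-2023678, -422948702) = {19, 23, 37, ∞}; no ℚ_19-point on the conic.

[19, 23, 37, inf]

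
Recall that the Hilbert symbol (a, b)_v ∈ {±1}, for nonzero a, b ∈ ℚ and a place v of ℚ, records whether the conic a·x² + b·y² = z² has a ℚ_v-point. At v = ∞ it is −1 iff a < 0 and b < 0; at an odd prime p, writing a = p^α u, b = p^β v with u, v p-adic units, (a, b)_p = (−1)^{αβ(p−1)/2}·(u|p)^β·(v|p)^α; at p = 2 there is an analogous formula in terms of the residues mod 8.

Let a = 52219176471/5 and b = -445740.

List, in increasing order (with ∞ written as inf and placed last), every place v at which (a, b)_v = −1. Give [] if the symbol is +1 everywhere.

(a, b) ≡ (124355, -111435) mod (ℚ^×)²; places V = {2, 3, 5, 7, 11, 17, 19, 23, ∞}.
(a,b)_3: α=4, u≡2; β=1, v≡1 (mod 3); (2|3)=-1, (1|3)=+1; sign (−1)^0·-1^1·+1^4 = -1.
(a,b)_11: α=1, u≡2; β=0, v≡2 (mod 11); (2|11)=-1, (2|11)=-1; sign (−1)^0·-1^0·-1^1 = -1.
(a,b)_19: α=1, u≡9; β=1, v≡5 (mod 19); (9|19)=+1, (5|19)=+1; sign (−1)^1·+1^1·+1^1 = -1.
(a,b)_7: α=3, u≡3; β=0, v≡6 (mod 7); (3|7)=-1, (6|7)=-1; sign (−1)^0·-1^0·-1^3 = -1.
(a,b)_2: α=0, β=2; u≡3, v≡5 (mod 8); ε(u)ε(v)=1·0, αω(v)=0·1, βω(u)=2·1; sum ≡ 0  ⇒  +1.
(a,b)_23: α=2, u≡7; β=1, v≡9 (mod 23); (7|23)=-1, (9|23)=+1; sign (−1)^0·-1^1·+1^2 = -1.
(a,b)_∞: sgn(124355)=+, sgn(-111435)=−, so +1.
(a,b)_5: α=-1, u≡1; β=1, v≡2 (mod 5); (1|5)=+1, (2|5)=-1; sign (−1)^0·+1^1·-1^-1 = -1.
(a,b)_17: α=1, u≡10; β=1, v≡11 (mod 17); (10|17)=-1, (11|17)=-1; sign (−1)^0·-1^1·-1^1 = +1.
Ram(124355, -111435) = {3, 5, 7, 11, 19, 23}; no ℚ_3-point on the conic.

[3, 5, 7, 11, 19, 23]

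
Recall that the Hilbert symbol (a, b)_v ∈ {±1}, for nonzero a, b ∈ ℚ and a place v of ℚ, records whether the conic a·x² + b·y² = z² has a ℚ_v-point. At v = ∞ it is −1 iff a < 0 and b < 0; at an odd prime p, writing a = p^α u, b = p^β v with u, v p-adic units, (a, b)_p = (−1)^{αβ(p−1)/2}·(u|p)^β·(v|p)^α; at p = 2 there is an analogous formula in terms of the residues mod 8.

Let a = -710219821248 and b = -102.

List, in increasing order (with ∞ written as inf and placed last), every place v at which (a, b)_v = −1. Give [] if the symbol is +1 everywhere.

Mod squares: a ≡ -14763, b ≡ -102. Check v ∈ {∞, 2, 3, 7, 17, 19, 37}.
v=3: a=3^3·(≡2), b=3^1·(≡2) mod 3; (2|3)=-1, (2|3)=-1; (−1)^{3·1·1}·(-1)^1·(-1)^3 = -1.
v=37: a=37^1·(≡18), b=37^0·(≡9) mod 37; (18|37)=-1, (9|37)=+1; (−1)^{1·0·18}·(-1)^0·(+1)^1 = +1.
v=19: a=19^1·(≡2), b=19^0·(≡12) mod 19; (2|19)=-1, (12|19)=-1; (−1)^{1·0·9}·(-1)^0·(-1)^1 = -1.
v=2: v_2(a)=6, v_2(b)=1; units ≡ 5, 5 (mod 8); ε·ε+αω+βω = 0·0+6·1+1·1 ≡ 1  ⇒  (a,b)_2 = -1.
v=7: a=7^1·(≡5), b=7^0·(≡3) mod 7; (5|7)=-1, (3|7)=-1; (−1)^{1·0·3}·(-1)^0·(-1)^1 = -1.
v=∞: -14763 < 0 and -102 < 0  ⇒  (a,b)_∞ = -1.
v=17: a=17^4·(≡14), b=17^1·(≡11) mod 17; (14|17)=-1, (11|17)=-1; (−1)^{4·1·8}·(-1)^1·(-1)^4 = -1.
|Ram(-14763, -102)| = 6, even; anisotropic at {2, 3, 7, 17, 19, ∞}.

[2, 3, 7, 17, 19, inf]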